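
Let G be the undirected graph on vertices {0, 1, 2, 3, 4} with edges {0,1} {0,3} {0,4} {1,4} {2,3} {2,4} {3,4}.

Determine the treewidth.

2

A width-2 tree decomposition is:
Bags: B1 = {0, 3, 4}  B2 = {2, 3, 4}  B3 = {0, 1, 4}
Tree: B1–B2, B1–B3
Each bag holds 3 vertices, so the decomposition has width 2, which upper-bounds the treewidth. Conversely, {0, 1, 4} is a clique of size 3, and the vertices of any clique must share a bag in every tree decomposition; so some bag has ≥ 3 vertices and tw(G) ≥ 2. Therefore the treewidth is 2.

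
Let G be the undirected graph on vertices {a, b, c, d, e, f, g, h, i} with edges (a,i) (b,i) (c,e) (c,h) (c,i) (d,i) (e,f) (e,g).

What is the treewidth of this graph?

A width-1 tree decomposition is:
Bags: B1 = {a, i}  B2 = {c, i}  B3 = {c, e}  B4 = {e, g}  B5 = {b, i}  B6 = {c, h}  B7 = {e, f}  B8 = {d, i}
Tree: B1–B2, B2–B3, B3–B4, B2–B5, B3–B6, B4–B7, B2–B8
The largest bag has 2 vertices, giving width 1; this decomposition certifies tw(G) ≤ 1. Any graph with an edge has treewidth ≥ 1, and G has the edge i–a. Therefore the treewidth is 1.

1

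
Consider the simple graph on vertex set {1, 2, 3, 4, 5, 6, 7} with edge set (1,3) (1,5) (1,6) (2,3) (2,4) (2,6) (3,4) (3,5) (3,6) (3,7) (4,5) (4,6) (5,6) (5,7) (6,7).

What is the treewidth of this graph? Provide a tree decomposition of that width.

Treewidth 3.
One such decomposition:
Bags: B1 = {1, 3, 5, 6}  B2 = {3, 5, 6, 7}  B3 = {3, 4, 5, 6}  B4 = {2, 3, 4, 6}
Tree: B1–B2, B2–B3, B3–B4

The largest bag has 4 vertices, giving width 3; this decomposition certifies tw(G) ≤ 3. Conversely, {2, 3, 4, 6} is a clique of size 4, and the vertices of any clique must share a bag in every tree decomposition; so some bag has ≥ 4 vertices and tw(G) ≥ 3. Hence tw(G) = 3 exactly.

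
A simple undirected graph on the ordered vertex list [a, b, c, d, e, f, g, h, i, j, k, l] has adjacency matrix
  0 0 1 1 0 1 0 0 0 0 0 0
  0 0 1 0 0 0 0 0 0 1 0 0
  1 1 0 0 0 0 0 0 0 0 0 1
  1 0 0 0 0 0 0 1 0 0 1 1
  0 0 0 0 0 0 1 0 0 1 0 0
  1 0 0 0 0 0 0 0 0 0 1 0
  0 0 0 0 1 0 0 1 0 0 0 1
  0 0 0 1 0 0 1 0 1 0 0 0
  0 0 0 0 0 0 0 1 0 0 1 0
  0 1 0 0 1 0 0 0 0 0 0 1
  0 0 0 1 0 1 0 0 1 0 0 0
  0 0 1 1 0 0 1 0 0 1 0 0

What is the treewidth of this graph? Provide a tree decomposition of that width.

Treewidth 3.
Bags: B1 = {a, f, i, k}  B2 = {a, d, i, k}  B3 = {a, d, h, i}  B4 = {a, c, d, h}  B5 = {c, d, h, l}  B6 = {c, g, h, l}  B7 = {b, c, g, l}  B8 = {b, g, j, l}  B9 = {b, e, g, j}
Tree: B1–B2, B2–B3, B3–B4, B4–B5, B5–B6, B6–B7, B7–B8, B8–B9

Every bag has size at most 4, so the width is 4 − 1 = 3 and tw(G) ≤ 3. For the lower bound: the 4 vertex sets {f,i,k}, {a}, {d}, {c,g,h,l} are disjoint, each induces a connected subgraph, and every pair is joined by at least one edge of G. Contracting each set to a single vertex therefore yields K_{4} as a minor, and since treewidth is minor-monotone, tw(G) ≥ tw(K_{4}) = 3. Therefore the treewidth is 3.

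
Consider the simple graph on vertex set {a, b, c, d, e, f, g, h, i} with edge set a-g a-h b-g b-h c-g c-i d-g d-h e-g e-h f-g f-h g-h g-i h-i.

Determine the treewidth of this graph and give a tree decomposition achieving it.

Treewidth 2.
One such decomposition:
Bags: B1 = {g, h, i}  B2 = {f, g, h}  B3 = {a, g, h}  B4 = {d, g, h}  B5 = {e, g, h}  B6 = {c, g, i}  B7 = {b, g, h}
Tree: B1–B2, B2–B3, B2–B4, B3–B5, B1–B6, B1–B7

The largest bag has 3 vertices, giving width 2; this decomposition certifies tw(G) ≤ 2. Conversely, {d, g, h} is a clique of size 3, and the vertices of any clique must share a bag in every tree decomposition; so some bag has ≥ 3 vertices and tw(G) ≥ 2. Hence tw(G) = 2 exactly.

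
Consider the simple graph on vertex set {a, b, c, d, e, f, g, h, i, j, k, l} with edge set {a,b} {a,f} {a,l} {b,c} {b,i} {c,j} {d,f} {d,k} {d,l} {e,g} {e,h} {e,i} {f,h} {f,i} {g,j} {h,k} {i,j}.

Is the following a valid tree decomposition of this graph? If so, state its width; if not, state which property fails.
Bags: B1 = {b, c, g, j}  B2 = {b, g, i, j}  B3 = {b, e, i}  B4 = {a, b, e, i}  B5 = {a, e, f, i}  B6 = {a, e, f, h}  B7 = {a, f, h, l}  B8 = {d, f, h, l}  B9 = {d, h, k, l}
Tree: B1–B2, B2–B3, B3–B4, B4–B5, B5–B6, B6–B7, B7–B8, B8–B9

No — edge (g,e) lies in no bag.

A tree decomposition must satisfy three properties: every vertex lies in some bag; for every edge, both endpoints lie together in some bag; and for every vertex, the bags containing it form a connected subtree. Here edge (g,e) lies in no bag, so the decomposition is invalid.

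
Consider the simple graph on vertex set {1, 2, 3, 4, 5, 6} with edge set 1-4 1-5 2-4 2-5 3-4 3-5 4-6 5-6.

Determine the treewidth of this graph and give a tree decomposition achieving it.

Treewidth 2.
One such decomposition:
Bags: B1 = {2, 4, 5}  B2 = {3, 4, 5}  B3 = {1, 4, 5}  B4 = {4, 5, 6}
Tree: B1–B2, B2–B3, B3–B4

Every bag has size at most 3, so the width is 3 − 1 = 2 and tw(G) ≤ 2. For the lower bound, G contains the cycle 2–4–3–5–2, so G is not a forest; only forests have treewidth ≤ 1, hence tw(G) ≥ 2. Hence tw(G) = 2 exactly.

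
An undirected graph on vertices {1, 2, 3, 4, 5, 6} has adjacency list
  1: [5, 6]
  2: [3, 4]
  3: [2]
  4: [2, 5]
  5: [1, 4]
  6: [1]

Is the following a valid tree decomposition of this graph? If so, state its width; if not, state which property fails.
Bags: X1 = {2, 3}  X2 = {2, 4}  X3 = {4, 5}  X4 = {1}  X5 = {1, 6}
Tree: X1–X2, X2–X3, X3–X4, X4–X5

A tree decomposition must satisfy three properties: every vertex lies in some bag; for every edge, both endpoints lie together in some bag; and for every vertex, the bags containing it form a connected subtree. Here edge (5,1) lies in no bag, so the decomposition is invalid.

No — edge (5,1) lies in no bag.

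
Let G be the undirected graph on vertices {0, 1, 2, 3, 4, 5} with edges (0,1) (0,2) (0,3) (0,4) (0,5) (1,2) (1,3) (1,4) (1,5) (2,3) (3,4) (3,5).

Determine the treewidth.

A width-3 tree decomposition is:
Bags: B1 = {0, 1, 3, 4}  B2 = {0, 1, 3, 5}  B3 = {0, 1, 2, 3}
Tree: B1–B2, B2–B3
Each bag holds 4 vertices, so the decomposition has width 3, which upper-bounds the treewidth. For the lower bound, the 4 vertices {0, 1, 2, 3} are pairwise adjacent, and any tree decomposition puts a clique entirely inside one bag — forcing width ≥ 3. The upper and lower bounds meet at 3, so that is the treewidth.

3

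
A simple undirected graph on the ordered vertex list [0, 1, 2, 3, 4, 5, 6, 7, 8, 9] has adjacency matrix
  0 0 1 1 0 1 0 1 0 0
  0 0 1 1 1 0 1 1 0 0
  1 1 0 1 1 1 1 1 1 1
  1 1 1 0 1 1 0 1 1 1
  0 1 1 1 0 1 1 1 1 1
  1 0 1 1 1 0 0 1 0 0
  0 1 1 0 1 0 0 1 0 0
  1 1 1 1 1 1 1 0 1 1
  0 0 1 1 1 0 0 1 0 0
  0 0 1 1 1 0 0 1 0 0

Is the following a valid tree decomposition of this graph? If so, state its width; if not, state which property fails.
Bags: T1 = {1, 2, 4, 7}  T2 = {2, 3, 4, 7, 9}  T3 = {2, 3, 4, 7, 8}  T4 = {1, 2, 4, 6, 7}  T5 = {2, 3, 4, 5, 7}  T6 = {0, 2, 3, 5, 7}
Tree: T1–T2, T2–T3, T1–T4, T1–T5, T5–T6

No — edge (3,1) lies in no bag.

A tree decomposition must satisfy three properties: every vertex lies in some bag; for every edge, both endpoints lie together in some bag; and for every vertex, the bags containing it form a connected subtree. Here edge (3,1) lies in no bag, so the decomposition is invalid.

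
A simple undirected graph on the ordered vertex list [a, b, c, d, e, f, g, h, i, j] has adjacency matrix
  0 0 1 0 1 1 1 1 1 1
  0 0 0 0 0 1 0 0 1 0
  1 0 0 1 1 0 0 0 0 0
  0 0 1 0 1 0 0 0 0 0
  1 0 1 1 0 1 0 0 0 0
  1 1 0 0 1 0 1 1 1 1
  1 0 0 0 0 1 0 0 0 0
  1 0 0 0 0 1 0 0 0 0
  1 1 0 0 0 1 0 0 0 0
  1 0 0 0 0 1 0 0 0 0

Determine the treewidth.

A width-2 tree decomposition is:
Bags: B1 = {a, e, f}  B2 = {a, c, e}  B3 = {a, f, i}  B4 = {b, f, i}  B5 = {a, f, g}  B6 = {a, f, h}  B7 = {c, d, e}  B8 = {a, f, j}
Tree: B1–B2, B1–B3, B3–B4, B3–B5, B5–B6, B2–B7, B5–B8
Each bag holds 3 vertices, so the decomposition has width 2, which upper-bounds the treewidth. On the other hand G contains the 3-clique {c, d, e}. A clique must lie in a single bag of any decomposition, so no decomposition can have width below 2. Combining the bounds, tw(G) = 2.

2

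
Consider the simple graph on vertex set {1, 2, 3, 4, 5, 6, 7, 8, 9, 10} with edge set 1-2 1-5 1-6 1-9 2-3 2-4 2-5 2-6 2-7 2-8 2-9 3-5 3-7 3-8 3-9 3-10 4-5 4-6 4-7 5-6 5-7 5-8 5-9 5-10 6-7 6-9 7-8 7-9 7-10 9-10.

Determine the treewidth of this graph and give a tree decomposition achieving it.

Treewidth 4.
One optimal decomposition is:
Bags: B1 = {2, 3, 5, 7, 9}  B2 = {2, 5, 6, 7, 9}  B3 = {3, 5, 7, 9, 10}  B4 = {2, 4, 5, 6, 7}  B5 = {2, 3, 5, 7, 8}  B6 = {1, 2, 5, 6, 9}
Tree: B1–B2, B1–B3, B2–B4, B1–B5, B2–B6

Each bag holds 5 vertices, so the decomposition has width 4, which upper-bounds the treewidth. For the lower bound, the 5 vertices {1, 2, 5, 6, 9} are pairwise adjacent, and any tree decomposition puts a clique entirely inside one bag — forcing width ≥ 4. Hence tw(G) = 4 exactly.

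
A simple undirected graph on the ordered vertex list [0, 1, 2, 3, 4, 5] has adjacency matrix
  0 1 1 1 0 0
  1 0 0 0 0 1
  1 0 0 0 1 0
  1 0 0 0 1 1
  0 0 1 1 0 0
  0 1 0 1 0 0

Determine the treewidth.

2

A width-2 tree decomposition is:
Bags: B1 = {1, 3, 5}  B2 = {0, 1, 3}  B3 = {0, 3, 4}  B4 = {0, 2, 4}
Tree: B1–B2, B2–B3, B3–B4
The largest bag has 3 vertices, giving width 2; this decomposition certifies tw(G) ≤ 2. The edges 5–1–0–3–5 form a cycle, so G is not a tree and its treewidth is at least 2. Hence tw(G) = 2 exactly.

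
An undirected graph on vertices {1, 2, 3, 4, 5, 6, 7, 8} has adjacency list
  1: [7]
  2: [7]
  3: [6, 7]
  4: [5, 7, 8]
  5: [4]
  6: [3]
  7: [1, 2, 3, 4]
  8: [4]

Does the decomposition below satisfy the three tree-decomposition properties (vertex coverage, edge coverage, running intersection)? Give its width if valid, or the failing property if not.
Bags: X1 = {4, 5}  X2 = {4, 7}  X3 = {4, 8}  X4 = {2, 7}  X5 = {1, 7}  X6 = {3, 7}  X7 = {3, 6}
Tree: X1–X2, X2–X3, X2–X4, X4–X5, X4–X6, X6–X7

Checking the three conditions: (i) the bags cover all of {1, 2, 3, 4, 5, 6, 7, 8}; (ii) for each edge, some bag contains both endpoints; (iii) the bags containing any fixed vertex form a subtree. All hold, so the decomposition is valid with width 2 − 1 = 1.

Yes; width 1.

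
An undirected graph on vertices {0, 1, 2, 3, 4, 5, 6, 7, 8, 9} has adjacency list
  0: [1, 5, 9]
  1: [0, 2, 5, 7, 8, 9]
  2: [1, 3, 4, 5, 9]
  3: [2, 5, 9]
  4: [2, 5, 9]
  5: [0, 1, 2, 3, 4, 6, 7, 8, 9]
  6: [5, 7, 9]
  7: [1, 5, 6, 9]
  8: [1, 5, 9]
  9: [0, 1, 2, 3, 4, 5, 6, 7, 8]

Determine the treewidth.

A width-3 tree decomposition is:
Bags: B1 = {1, 5, 8, 9}  B2 = {1, 5, 7, 9}  B3 = {1, 2, 5, 9}  B4 = {2, 4, 5, 9}  B5 = {5, 6, 7, 9}  B6 = {2, 3, 5, 9}  B7 = {0, 1, 5, 9}
Tree: B1–B2, B2–B3, B3–B4, B2–B5, B4–B6, B1–B7
Each bag holds 4 vertices, so the decomposition has width 3, which upper-bounds the treewidth. Conversely, {0, 1, 5, 9} is a clique of size 4, and the vertices of any clique must share a bag in every tree decomposition; so some bag has ≥ 4 vertices and tw(G) ≥ 3. Hence tw(G) = 3 exactly.

3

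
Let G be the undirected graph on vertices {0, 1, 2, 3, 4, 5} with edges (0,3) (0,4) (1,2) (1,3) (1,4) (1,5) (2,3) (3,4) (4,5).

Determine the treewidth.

2

A width-2 tree decomposition is:
Bags: B1 = {1, 4, 5}  B2 = {1, 3, 4}  B3 = {0, 3, 4}  B4 = {1, 2, 3}
Tree: B1–B2, B2–B3, B2–B4
Every bag has size at most 3, so the width is 3 − 1 = 2 and tw(G) ≤ 2. For the lower bound, the 3 vertices {0, 3, 4} are pairwise adjacent, and any tree decomposition puts a clique entirely inside one bag — forcing width ≥ 2. Combining the bounds, tw(G) = 2.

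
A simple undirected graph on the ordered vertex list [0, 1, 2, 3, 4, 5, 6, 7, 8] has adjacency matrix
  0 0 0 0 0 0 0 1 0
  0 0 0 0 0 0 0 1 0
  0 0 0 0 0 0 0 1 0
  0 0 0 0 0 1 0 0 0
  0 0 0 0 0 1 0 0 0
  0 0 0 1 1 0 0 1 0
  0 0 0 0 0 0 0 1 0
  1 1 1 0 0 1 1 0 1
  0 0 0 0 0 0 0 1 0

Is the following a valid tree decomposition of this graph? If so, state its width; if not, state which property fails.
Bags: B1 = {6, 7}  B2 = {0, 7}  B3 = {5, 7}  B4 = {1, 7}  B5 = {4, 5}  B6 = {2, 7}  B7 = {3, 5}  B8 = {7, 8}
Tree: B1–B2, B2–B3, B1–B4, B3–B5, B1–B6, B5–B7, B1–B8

Yes; width 1.

Checking the three conditions: (i) the bags cover all of {0, 1, 2, 3, 4, 5, 6, 7, 8}; (ii) for each edge, some bag contains both endpoints; (iii) the bags containing any fixed vertex form a subtree. All hold, so the decomposition is valid with width 2 − 1 = 1.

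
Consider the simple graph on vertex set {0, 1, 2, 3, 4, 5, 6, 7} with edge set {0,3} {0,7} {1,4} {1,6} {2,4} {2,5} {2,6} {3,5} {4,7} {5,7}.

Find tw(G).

A width-2 tree decomposition is:
Bags: B1 = {1, 2, 6}  B2 = {1, 2, 4}  B3 = {2, 4, 5}  B4 = {4, 5, 7}  B5 = {3, 5, 7}  B6 = {0, 3, 7}
Tree: B1–B2, B2–B3, B3–B4, B4–B5, B5–B6
The largest bag has 3 vertices, giving width 2; this decomposition certifies tw(G) ≤ 2. For the lower bound, G contains the cycle 6–1–4–2–6, so G is not a forest; only forests have treewidth ≤ 1, hence tw(G) ≥ 2. Combining the bounds, tw(G) = 2.

2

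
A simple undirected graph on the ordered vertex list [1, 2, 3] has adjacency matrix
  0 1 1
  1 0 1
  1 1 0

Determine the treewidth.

2

A width-2 tree decomposition is:
Bags: B1 = {1, 2, 3}
Tree: (single bag)
A single bag containing all 3 vertices is trivially a valid decomposition of width 2. For the lower bound, the 3 vertices {1, 2, 3} are pairwise adjacent, and any tree decomposition puts a clique entirely inside one bag — forcing width ≥ 2. Therefore the treewidth is 2.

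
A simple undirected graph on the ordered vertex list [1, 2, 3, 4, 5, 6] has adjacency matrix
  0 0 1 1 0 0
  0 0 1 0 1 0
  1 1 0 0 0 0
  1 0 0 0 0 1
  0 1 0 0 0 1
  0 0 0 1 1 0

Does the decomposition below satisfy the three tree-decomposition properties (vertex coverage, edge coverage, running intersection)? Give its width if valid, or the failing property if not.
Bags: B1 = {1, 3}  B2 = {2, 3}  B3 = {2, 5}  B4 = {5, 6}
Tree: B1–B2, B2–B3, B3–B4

A tree decomposition must satisfy three properties: every vertex lies in some bag; for every edge, both endpoints lie together in some bag; and for every vertex, the bags containing it form a connected subtree. Here vertex 4 appears in no bag, so the decomposition is invalid.

No — vertex 4 appears in no bag.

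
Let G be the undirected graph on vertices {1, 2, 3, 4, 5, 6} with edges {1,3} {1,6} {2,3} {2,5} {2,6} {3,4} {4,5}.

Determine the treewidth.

2

A width-2 tree decomposition is:
Bags: B1 = {2, 4, 5}  B2 = {2, 3, 4}  B3 = {2, 3, 6}  B4 = {1, 3, 6}
Tree: B1–B2, B2–B3, B3–B4
Every bag has size at most 3, so the width is 3 − 1 = 2 and tw(G) ≤ 2. The edges 5–4–3–2–5 form a cycle, so G is not a tree and its treewidth is at least 2. The upper and lower bounds meet at 2, so that is the treewidth.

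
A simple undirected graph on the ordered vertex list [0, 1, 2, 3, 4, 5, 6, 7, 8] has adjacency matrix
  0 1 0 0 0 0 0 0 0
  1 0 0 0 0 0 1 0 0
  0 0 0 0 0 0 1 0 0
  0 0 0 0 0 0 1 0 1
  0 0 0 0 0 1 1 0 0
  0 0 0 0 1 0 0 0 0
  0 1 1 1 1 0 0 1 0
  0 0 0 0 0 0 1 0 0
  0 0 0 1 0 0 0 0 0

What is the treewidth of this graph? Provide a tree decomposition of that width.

Treewidth 1.
Bags: B1 = {3, 6}  B2 = {1, 6}  B3 = {4, 6}  B4 = {6, 7}  B5 = {0, 1}  B6 = {4, 5}  B7 = {3, 8}  B8 = {2, 6}
Tree: B1–B2, B1–B3, B2–B4, B2–B5, B3–B6, B1–B7, B1–B8

Every bag has size at most 2, so the width is 2 − 1 = 1 and tw(G) ≤ 1. Any graph with an edge has treewidth ≥ 1, and G has the edge 6–3. The upper and lower bounds meet at 1, so that is the treewidth.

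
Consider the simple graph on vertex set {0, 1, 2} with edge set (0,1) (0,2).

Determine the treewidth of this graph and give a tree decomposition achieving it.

Treewidth 1.
Bags: B1 = {0, 2}  B2 = {0, 1}
Tree: B1–B2

Each bag holds 2 vertices, so the decomposition has width 1, which upper-bounds the treewidth. Since G has at least one edge (e.g. 2–0), it is not an edgeless graph, so tw(G) ≥ 1. Combining the bounds, tw(G) = 1.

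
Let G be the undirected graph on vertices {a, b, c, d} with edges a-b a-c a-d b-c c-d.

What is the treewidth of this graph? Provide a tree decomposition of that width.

The largest bag has 3 vertices, giving width 2; this decomposition certifies tw(G) ≤ 2. For the lower bound, the 3 vertices {a, c, d} are pairwise adjacent, and any tree decomposition puts a clique entirely inside one bag — forcing width ≥ 2. Combining the bounds, tw(G) = 2.

Treewidth 2.
One such decomposition:
Bags: B1 = {a, c, d}  B2 = {a, b, c}
Tree: B1–B2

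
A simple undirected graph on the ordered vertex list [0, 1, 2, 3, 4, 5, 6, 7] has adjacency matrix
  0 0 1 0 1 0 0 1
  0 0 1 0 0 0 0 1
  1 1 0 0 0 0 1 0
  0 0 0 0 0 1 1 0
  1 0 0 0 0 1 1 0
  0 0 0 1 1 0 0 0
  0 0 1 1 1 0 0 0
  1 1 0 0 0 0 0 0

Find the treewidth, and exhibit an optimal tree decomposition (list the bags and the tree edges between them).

Treewidth 2.
Bags: B1 = {1, 2, 7}  B2 = {0, 2, 7}  B3 = {0, 2, 6}  B4 = {0, 4, 6}  B5 = {3, 4, 6}  B6 = {3, 4, 5}
Tree: B1–B2, B2–B3, B3–B4, B4–B5, B5–B6

Each bag holds 3 vertices, so the decomposition has width 2, which upper-bounds the treewidth. Since 1–7–0–2–1 is a cycle in G, G is not acyclic. Forests are exactly the graphs of treewidth ≤ 1, so tw(G) ≥ 2. Combining the bounds, tw(G) = 2.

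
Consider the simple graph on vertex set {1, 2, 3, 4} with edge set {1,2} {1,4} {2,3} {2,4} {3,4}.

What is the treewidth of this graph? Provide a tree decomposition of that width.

Treewidth 2.
Bags: B1 = {1, 2, 4}  B2 = {2, 3, 4}
Tree: B1–B2

Every bag has size at most 3, so the width is 3 − 1 = 2 and tw(G) ≤ 2. Conversely, {1, 2, 4} is a clique of size 3, and the vertices of any clique must share a bag in every tree decomposition; so some bag has ≥ 3 vertices and tw(G) ≥ 2. The upper and lower bounds meet at 2, so that is the treewidth.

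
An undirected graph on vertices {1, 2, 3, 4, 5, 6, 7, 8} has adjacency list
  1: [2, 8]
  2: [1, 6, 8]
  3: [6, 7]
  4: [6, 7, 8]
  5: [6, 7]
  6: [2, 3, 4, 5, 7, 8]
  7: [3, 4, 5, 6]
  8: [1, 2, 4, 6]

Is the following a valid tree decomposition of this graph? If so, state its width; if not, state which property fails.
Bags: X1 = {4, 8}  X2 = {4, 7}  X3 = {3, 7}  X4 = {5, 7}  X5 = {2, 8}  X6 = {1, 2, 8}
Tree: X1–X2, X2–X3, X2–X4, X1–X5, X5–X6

No — vertex 6 appears in no bag.

A tree decomposition must satisfy three properties: every vertex lies in some bag; for every edge, both endpoints lie together in some bag; and for every vertex, the bags containing it form a connected subtree. Here vertex 6 appears in no bag, so the decomposition is invalid.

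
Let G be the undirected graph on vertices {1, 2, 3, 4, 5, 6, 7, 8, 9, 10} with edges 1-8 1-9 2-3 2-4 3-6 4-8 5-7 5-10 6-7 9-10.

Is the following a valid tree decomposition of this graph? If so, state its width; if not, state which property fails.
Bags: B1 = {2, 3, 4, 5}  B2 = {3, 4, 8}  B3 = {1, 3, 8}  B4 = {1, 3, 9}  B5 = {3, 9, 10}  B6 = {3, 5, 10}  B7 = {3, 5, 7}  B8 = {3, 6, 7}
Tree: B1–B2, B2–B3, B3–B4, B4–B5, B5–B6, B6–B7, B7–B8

A tree decomposition must satisfy three properties: every vertex lies in some bag; for every edge, both endpoints lie together in some bag; and for every vertex, the bags containing it form a connected subtree. Here bags containing vertex 5 are not connected in the tree, so the decomposition is invalid.

No — bags containing vertex 5 are not connected in the tree.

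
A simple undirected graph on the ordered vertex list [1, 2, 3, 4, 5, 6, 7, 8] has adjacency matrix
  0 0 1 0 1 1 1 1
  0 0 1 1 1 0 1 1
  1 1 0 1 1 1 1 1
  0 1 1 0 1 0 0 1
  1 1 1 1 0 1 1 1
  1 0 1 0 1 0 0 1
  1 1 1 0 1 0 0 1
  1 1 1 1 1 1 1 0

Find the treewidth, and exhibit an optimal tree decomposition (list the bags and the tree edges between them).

Treewidth 4.
Bags: B1 = {2, 3, 5, 7, 8}  B2 = {1, 3, 5, 7, 8}  B3 = {2, 3, 4, 5, 8}  B4 = {1, 3, 5, 6, 8}
Tree: B1–B2, B1–B3, B2–B4

The largest bag has 5 vertices, giving width 4; this decomposition certifies tw(G) ≤ 4. Conversely, {1, 3, 5, 6, 8} is a clique of size 5, and the vertices of any clique must share a bag in every tree decomposition; so some bag has ≥ 5 vertices and tw(G) ≥ 4. Combining the bounds, tw(G) = 4.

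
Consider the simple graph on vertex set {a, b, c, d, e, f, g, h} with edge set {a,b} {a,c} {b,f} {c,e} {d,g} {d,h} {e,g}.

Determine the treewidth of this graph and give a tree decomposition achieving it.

Each bag holds 2 vertices, so the decomposition has width 1, which upper-bounds the treewidth. Any graph with an edge has treewidth ≥ 1, and G has the edge h–d. The upper and lower bounds meet at 1, so that is the treewidth.

Treewidth 1.
One such decomposition:
Bags: B1 = {d, h}  B2 = {d, g}  B3 = {e, g}  B4 = {c, e}  B5 = {a, c}  B6 = {a, b}  B7 = {b, f}
Tree: B1–B2, B2–B3, B3–B4, B4–B5, B5–B6, B6–B7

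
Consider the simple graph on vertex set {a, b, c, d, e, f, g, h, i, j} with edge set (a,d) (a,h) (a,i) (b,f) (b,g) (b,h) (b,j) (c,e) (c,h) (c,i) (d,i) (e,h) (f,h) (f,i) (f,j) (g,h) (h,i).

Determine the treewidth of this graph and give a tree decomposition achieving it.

Treewidth 2.
Bags: B1 = {f, h, i}  B2 = {c, h, i}  B3 = {b, f, h}  B4 = {b, g, h}  B5 = {b, f, j}  B6 = {a, h, i}  B7 = {a, d, i}  B8 = {c, e, h}
Tree: B1–B2, B1–B3, B3–B4, B3–B5, B1–B6, B6–B7, B2–B8

The largest bag has 3 vertices, giving width 2; this decomposition certifies tw(G) ≤ 2. On the other hand G contains the 3-clique {a, d, i}. A clique must lie in a single bag of any decomposition, so no decomposition can have width below 2. Hence tw(G) = 2 exactly.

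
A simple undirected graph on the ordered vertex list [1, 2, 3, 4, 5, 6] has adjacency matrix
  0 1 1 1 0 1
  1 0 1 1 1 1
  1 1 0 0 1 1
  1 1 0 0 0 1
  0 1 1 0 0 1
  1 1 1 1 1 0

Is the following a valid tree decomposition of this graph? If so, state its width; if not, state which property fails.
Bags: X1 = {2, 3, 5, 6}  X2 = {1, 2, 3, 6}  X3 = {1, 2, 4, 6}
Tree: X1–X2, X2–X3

Yes; width 3.

Every vertex of G appears in some bag (union = {1, 2, 3, 4, 5, 6}); every edge is covered by a bag; and for each vertex v the set of bags containing v is connected in the bag tree. The decomposition is therefore valid. The largest bag has 4 vertices, so the width is 3.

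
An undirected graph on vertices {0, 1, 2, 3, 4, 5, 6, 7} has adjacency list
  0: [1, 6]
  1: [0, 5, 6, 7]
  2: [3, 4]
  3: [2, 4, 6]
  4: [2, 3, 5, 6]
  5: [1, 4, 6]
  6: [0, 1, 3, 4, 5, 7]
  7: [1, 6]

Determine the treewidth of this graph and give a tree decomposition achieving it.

Treewidth 2.
One such decomposition:
Bags: B1 = {4, 5, 6}  B2 = {3, 4, 6}  B3 = {1, 5, 6}  B4 = {1, 6, 7}  B5 = {0, 1, 6}  B6 = {2, 3, 4}
Tree: B1–B2, B1–B3, B3–B4, B4–B5, B2–B6

Each bag holds 3 vertices, so the decomposition has width 2, which upper-bounds the treewidth. On the other hand G contains the 3-clique {2, 3, 4}. A clique must lie in a single bag of any decomposition, so no decomposition can have width below 2. Therefore the treewidth is 2.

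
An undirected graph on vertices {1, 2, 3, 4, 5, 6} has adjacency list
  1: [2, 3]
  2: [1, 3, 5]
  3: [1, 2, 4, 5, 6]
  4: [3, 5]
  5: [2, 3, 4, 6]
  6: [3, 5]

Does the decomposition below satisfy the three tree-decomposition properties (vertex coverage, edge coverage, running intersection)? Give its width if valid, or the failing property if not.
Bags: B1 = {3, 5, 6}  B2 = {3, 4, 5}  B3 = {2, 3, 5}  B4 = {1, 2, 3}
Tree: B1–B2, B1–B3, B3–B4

Yes; width 2.

Every vertex of G appears in some bag (union = {1, 2, 3, 4, 5, 6}); every edge is covered by a bag; and for each vertex v the set of bags containing v is connected in the bag tree. The decomposition is therefore valid. The largest bag has 3 vertices, so the width is 2.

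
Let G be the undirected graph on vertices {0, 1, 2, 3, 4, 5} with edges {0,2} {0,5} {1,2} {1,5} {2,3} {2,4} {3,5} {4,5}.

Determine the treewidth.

A width-2 tree decomposition is:
Bags: B1 = {0, 2, 5}  B2 = {2, 4, 5}  B3 = {2, 3, 5}  B4 = {1, 2, 5}
Tree: B1–B2, B2–B3, B3–B4
Each bag holds 3 vertices, so the decomposition has width 2, which upper-bounds the treewidth. Since 5–0–2–4–5 is a cycle in G, G is not acyclic. Forests are exactly the graphs of treewidth ≤ 1, so tw(G) ≥ 2. The upper and lower bounds meet at 2, so that is the treewidth.

2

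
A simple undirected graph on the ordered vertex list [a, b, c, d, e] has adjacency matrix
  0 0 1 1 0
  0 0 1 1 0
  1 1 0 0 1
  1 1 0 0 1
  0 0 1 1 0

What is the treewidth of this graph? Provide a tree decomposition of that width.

Treewidth 2.
One optimal decomposition is:
Bags: B1 = {b, c, d}  B2 = {c, d, e}  B3 = {a, c, d}
Tree: B1–B2, B2–B3

The largest bag has 3 vertices, giving width 2; this decomposition certifies tw(G) ≤ 2. The edges d–b–c–e–d form a cycle, so G is not a tree and its treewidth is at least 2. Hence tw(G) = 2 exactly.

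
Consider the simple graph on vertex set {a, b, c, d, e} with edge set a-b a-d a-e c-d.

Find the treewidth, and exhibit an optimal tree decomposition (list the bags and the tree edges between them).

Every bag has size at most 2, so the width is 2 − 1 = 1 and tw(G) ≤ 1. Any graph with an edge has treewidth ≥ 1, and G has the edge a–b. Hence tw(G) = 1 exactly.

Treewidth 1.
One optimal decomposition is:
Bags: B1 = {a, b}  B2 = {a, e}  B3 = {a, d}  B4 = {c, d}
Tree: B1–B2, B2–B3, B3–B4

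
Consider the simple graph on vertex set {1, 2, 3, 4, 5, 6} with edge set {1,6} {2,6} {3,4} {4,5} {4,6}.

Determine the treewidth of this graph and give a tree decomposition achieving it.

Treewidth 1.
One optimal decomposition is:
Bags: B1 = {4, 5}  B2 = {4, 6}  B3 = {1, 6}  B4 = {3, 4}  B5 = {2, 6}
Tree: B1–B2, B2–B3, B1–B4, B3–B5

Every bag has size at most 2, so the width is 2 − 1 = 1 and tw(G) ≤ 1. G has an edge, so its treewidth is at least 1. The upper and lower bounds meet at 1, so that is the treewidth.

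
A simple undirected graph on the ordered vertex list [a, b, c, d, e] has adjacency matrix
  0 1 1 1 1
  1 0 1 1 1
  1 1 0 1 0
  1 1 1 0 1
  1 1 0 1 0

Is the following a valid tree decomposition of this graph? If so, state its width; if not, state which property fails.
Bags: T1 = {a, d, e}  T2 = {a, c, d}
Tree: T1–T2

No — vertex b appears in no bag.

A tree decomposition must satisfy three properties: every vertex lies in some bag; for every edge, both endpoints lie together in some bag; and for every vertex, the bags containing it form a connected subtree. Here vertex b appears in no bag, so the decomposition is invalid.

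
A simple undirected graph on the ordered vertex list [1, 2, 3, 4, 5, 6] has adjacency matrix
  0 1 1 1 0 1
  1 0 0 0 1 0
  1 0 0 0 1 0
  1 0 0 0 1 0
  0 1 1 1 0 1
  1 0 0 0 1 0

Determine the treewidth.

A width-2 tree decomposition is:
Bags: B1 = {1, 4, 5}  B2 = {1, 2, 5}  B3 = {1, 5, 6}  B4 = {1, 3, 5}
Tree: B1–B2, B2–B3, B3–B4
Each bag holds 3 vertices, so the decomposition has width 2, which upper-bounds the treewidth. Since 4–5–2–1–4 is a cycle in G, G is not acyclic. Forests are exactly the graphs of treewidth ≤ 1, so tw(G) ≥ 2. Combining the bounds, tw(G) = 2.

2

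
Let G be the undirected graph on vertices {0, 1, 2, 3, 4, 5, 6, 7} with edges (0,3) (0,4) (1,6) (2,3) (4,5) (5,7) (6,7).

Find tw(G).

1

A width-1 tree decomposition is:
Bags: B1 = {1, 6}  B2 = {6, 7}  B3 = {5, 7}  B4 = {4, 5}  B5 = {0, 4}  B6 = {0, 3}  B7 = {2, 3}
Tree: B1–B2, B2–B3, B3–B4, B4–B5, B5–B6, B6–B7
Each bag holds 2 vertices, so the decomposition has width 1, which upper-bounds the treewidth. G has an edge, so its treewidth is at least 1. Therefore the treewidth is 1.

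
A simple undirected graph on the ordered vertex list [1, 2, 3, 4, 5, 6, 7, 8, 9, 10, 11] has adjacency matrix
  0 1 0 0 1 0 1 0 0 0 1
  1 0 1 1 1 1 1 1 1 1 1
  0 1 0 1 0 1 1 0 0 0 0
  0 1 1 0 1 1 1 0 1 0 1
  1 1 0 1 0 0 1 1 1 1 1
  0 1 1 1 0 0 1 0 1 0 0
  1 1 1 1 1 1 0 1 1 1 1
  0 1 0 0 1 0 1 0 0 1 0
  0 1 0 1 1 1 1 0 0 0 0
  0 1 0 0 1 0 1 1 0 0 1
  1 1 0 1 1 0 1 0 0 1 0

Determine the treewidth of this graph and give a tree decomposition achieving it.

Treewidth 4.
One optimal decomposition is:
Bags: B1 = {2, 4, 5, 7, 11}  B2 = {2, 4, 5, 7, 9}  B3 = {2, 5, 7, 10, 11}  B4 = {2, 5, 7, 8, 10}  B5 = {2, 4, 6, 7, 9}  B6 = {1, 2, 5, 7, 11}  B7 = {2, 3, 4, 6, 7}
Tree: B1–B2, B1–B3, B3–B4, B2–B5, B3–B6, B5–B7

Each bag holds 5 vertices, so the decomposition has width 4, which upper-bounds the treewidth. Conversely, {2, 3, 4, 6, 7} is a clique of size 5, and the vertices of any clique must share a bag in every tree decomposition; so some bag has ≥ 5 vertices and tw(G) ≥ 4. Therefore the treewidth is 4.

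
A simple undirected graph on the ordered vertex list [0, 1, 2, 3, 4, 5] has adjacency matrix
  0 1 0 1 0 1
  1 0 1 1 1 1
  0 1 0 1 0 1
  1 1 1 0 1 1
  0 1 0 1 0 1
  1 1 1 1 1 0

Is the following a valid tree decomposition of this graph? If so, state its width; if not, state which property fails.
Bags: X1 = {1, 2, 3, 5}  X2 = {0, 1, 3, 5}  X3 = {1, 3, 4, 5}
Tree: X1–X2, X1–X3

Yes; width 3.

Vertex coverage: the bags together contain {0, 1, 2, 3, 4, 5}, the full vertex set. Edge coverage: each edge of G has both endpoints in at least one bag. Running intersection: for every vertex, the bags containing it form a connected subtree. All three properties hold, so this is a valid tree decomposition of width max|bag| − 1 = 3, and hence tw(G) ≤ 3.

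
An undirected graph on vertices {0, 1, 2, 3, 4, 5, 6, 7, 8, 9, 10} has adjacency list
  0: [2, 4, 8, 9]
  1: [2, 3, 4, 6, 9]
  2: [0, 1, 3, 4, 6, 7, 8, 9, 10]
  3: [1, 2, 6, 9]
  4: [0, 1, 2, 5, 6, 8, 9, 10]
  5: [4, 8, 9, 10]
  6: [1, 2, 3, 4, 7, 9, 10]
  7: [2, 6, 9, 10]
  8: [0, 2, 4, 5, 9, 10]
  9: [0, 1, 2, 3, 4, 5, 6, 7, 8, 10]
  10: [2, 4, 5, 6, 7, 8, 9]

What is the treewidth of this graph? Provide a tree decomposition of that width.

Every bag has size at most 5, so the width is 5 − 1 = 4 and tw(G) ≤ 4. Conversely, {1, 2, 3, 6, 9} is a clique of size 5, and the vertices of any clique must share a bag in every tree decomposition; so some bag has ≥ 5 vertices and tw(G) ≥ 4. Therefore the treewidth is 4.

Treewidth 4.
Bags: B1 = {2, 4, 6, 9, 10}  B2 = {2, 4, 8, 9, 10}  B3 = {0, 2, 4, 8, 9}  B4 = {4, 5, 8, 9, 10}  B5 = {1, 2, 4, 6, 9}  B6 = {2, 6, 7, 9, 10}  B7 = {1, 2, 3, 6, 9}
Tree: B1–B2, B2–B3, B2–B4, B1–B5, B1–B6, B5–B7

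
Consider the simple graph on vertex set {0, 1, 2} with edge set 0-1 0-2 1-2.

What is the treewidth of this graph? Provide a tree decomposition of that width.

Treewidth 2.
One optimal decomposition is:
Bags: B1 = {0, 1, 2}
Tree: (single bag)

A single bag containing all 3 vertices is trivially a valid decomposition of width 2. Conversely, {0, 1, 2} is a clique of size 3, and the vertices of any clique must share a bag in every tree decomposition; so some bag has ≥ 3 vertices and tw(G) ≥ 2. The upper and lower bounds meet at 2, so that is the treewidth.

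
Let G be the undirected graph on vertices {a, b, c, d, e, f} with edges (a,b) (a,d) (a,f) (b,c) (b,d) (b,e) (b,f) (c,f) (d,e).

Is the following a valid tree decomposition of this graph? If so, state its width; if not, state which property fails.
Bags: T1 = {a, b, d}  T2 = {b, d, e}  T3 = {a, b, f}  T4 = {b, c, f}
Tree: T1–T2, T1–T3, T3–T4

Yes; width 2.

Every vertex of G appears in some bag (union = {a, b, c, d, e, f}); every edge is covered by a bag; and for each vertex v the set of bags containing v is connected in the bag tree. The decomposition is therefore valid. The largest bag has 3 vertices, so the width is 2.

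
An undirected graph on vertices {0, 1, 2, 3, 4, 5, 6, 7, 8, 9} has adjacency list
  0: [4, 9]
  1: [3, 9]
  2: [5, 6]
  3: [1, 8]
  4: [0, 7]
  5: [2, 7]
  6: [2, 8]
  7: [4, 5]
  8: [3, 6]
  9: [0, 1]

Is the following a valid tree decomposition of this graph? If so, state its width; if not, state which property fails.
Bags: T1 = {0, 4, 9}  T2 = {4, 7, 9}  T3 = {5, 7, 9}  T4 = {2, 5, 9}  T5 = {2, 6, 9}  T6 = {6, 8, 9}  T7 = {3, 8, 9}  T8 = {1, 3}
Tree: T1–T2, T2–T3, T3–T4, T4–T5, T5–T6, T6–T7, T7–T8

A tree decomposition must satisfy three properties: every vertex lies in some bag; for every edge, both endpoints lie together in some bag; and for every vertex, the bags containing it form a connected subtree. Here edge (9,1) lies in no bag, so the decomposition is invalid.

No — edge (9,1) lies in no bag.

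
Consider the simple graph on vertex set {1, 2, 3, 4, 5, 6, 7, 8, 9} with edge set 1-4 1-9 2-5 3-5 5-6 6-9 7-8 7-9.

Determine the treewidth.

A width-1 tree decomposition is:
Bags: B1 = {6, 9}  B2 = {7, 9}  B3 = {5, 6}  B4 = {1, 9}  B5 = {2, 5}  B6 = {1, 4}  B7 = {3, 5}  B8 = {7, 8}
Tree: B1–B2, B1–B3, B1–B4, B3–B5, B4–B6, B3–B7, B2–B8
Each bag holds 2 vertices, so the decomposition has width 1, which upper-bounds the treewidth. Any graph with an edge has treewidth ≥ 1, and G has the edge 6–9. Therefore the treewidth is 1.

1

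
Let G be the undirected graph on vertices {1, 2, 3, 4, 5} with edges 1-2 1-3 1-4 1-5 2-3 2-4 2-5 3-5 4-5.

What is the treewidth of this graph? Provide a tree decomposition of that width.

The largest bag has 4 vertices, giving width 3; this decomposition certifies tw(G) ≤ 3. Conversely, {1, 2, 3, 5} is a clique of size 4, and the vertices of any clique must share a bag in every tree decomposition; so some bag has ≥ 4 vertices and tw(G) ≥ 3. Therefore the treewidth is 3.

Treewidth 3.
One optimal decomposition is:
Bags: B1 = {1, 2, 3, 5}  B2 = {1, 2, 4, 5}
Tree: B1–B2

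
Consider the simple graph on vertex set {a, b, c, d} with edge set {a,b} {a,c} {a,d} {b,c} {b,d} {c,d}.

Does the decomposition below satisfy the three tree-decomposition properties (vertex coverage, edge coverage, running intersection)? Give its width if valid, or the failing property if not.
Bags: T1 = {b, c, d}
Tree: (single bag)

A tree decomposition must satisfy three properties: every vertex lies in some bag; for every edge, both endpoints lie together in some bag; and for every vertex, the bags containing it form a connected subtree. Here vertex a appears in no bag, so the decomposition is invalid.

No — vertex a appears in no bag.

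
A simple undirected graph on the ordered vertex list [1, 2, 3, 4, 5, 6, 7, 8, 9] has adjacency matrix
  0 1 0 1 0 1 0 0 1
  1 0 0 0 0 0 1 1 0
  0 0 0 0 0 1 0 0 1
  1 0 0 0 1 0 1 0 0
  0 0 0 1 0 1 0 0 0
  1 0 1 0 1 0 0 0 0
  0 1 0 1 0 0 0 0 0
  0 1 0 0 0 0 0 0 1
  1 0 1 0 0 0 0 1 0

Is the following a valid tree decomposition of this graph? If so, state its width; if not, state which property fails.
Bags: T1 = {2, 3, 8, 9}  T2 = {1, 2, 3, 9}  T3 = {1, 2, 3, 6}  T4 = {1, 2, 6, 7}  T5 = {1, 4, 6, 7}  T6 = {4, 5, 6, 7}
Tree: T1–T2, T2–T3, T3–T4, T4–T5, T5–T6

Yes; width 3.

Checking the three conditions: (i) the bags cover all of {1, 2, 3, 4, 5, 6, 7, 8, 9}; (ii) for each edge, some bag contains both endpoints; (iii) the bags containing any fixed vertex form a subtree. All hold, so the decomposition is valid with width 4 − 1 = 3.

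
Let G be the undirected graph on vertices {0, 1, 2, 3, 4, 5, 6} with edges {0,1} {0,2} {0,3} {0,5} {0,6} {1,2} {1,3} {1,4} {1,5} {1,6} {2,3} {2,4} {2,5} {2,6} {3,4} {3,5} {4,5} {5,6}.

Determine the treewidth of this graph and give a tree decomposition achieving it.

Treewidth 4.
One such decomposition:
Bags: B1 = {0, 1, 2, 3, 5}  B2 = {0, 1, 2, 5, 6}  B3 = {1, 2, 3, 4, 5}
Tree: B1–B2, B1–B3

The largest bag has 5 vertices, giving width 4; this decomposition certifies tw(G) ≤ 4. For the lower bound, the 5 vertices {0, 1, 2, 3, 5} are pairwise adjacent, and any tree decomposition puts a clique entirely inside one bag — forcing width ≥ 4. Therefore the treewidth is 4.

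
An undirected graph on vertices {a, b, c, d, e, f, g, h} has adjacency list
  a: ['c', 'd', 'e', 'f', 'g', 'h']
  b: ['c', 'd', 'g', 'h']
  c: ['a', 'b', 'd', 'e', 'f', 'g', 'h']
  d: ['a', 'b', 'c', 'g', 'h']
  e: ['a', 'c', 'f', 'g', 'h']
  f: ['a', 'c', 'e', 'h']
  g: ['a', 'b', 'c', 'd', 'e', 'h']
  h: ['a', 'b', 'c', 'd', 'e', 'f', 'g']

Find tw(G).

4

A width-4 tree decomposition is:
Bags: B1 = {b, c, d, g, h}  B2 = {a, c, d, g, h}  B3 = {a, c, e, g, h}  B4 = {a, c, e, f, h}
Tree: B1–B2, B2–B3, B3–B4
Every bag has size at most 5, so the width is 5 − 1 = 4 and tw(G) ≤ 4. Conversely, {a, c, d, g, h} is a clique of size 5, and the vertices of any clique must share a bag in every tree decomposition; so some bag has ≥ 5 vertices and tw(G) ≥ 4. Therefore the treewidth is 4.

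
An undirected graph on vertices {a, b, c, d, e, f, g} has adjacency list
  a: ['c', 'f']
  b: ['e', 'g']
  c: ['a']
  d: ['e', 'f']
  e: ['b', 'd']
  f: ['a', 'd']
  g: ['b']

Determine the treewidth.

1

A width-1 tree decomposition is:
Bags: B1 = {a, c}  B2 = {a, f}  B3 = {d, f}  B4 = {d, e}  B5 = {b, e}  B6 = {b, g}
Tree: B1–B2, B2–B3, B3–B4, B4–B5, B5–B6
Every bag has size at most 2, so the width is 2 − 1 = 1 and tw(G) ≤ 1. Any graph with an edge has treewidth ≥ 1, and G has the edge c–a. Hence tw(G) = 1 exactly.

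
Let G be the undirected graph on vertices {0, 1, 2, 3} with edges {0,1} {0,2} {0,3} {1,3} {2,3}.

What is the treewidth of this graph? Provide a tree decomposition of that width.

Treewidth 2.
One optimal decomposition is:
Bags: B1 = {0, 2, 3}  B2 = {0, 1, 3}
Tree: B1–B2

Every bag has size at most 3, so the width is 3 − 1 = 2 and tw(G) ≤ 2. For the lower bound, the 3 vertices {0, 1, 3} are pairwise adjacent, and any tree decomposition puts a clique entirely inside one bag — forcing width ≥ 2. The upper and lower bounds meet at 2, so that is the treewidth.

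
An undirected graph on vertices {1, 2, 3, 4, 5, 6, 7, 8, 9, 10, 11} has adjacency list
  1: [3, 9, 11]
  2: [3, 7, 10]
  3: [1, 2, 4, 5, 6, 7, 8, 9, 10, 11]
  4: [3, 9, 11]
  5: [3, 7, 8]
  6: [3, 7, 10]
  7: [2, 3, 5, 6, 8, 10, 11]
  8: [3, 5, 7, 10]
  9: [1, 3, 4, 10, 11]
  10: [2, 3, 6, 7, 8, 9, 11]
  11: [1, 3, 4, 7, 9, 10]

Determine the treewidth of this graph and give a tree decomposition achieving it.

Treewidth 3.
One such decomposition:
Bags: B1 = {3, 7, 10, 11}  B2 = {3, 9, 10, 11}  B3 = {1, 3, 9, 11}  B4 = {2, 3, 7, 10}  B5 = {3, 6, 7, 10}  B6 = {3, 7, 8, 10}  B7 = {3, 4, 9, 11}  B8 = {3, 5, 7, 8}
Tree: B1–B2, B2–B3, B1–B4, B4–B5, B5–B6, B3–B7, B6–B8

Each bag holds 4 vertices, so the decomposition has width 3, which upper-bounds the treewidth. On the other hand G contains the 4-clique {1, 3, 9, 11}. A clique must lie in a single bag of any decomposition, so no decomposition can have width below 3. Hence tw(G) = 3 exactly.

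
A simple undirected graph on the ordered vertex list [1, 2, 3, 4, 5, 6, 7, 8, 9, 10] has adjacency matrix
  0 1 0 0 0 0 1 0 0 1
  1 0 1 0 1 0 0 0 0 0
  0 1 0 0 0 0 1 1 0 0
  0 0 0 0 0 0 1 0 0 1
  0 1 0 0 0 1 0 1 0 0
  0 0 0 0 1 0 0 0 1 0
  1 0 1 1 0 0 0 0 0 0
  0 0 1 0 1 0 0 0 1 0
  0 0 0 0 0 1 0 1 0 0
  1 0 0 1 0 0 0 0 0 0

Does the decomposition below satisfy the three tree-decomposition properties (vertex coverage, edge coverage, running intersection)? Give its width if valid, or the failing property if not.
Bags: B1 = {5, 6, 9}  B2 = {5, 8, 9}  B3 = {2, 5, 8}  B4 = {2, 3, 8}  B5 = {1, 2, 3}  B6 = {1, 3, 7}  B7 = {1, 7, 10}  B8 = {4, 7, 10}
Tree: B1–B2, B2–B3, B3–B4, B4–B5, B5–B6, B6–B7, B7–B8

Every vertex of G appears in some bag (union = {1, 2, 3, 4, 5, 6, 7, 8, 9, 10}); every edge is covered by a bag; and for each vertex v the set of bags containing v is connected in the bag tree. The decomposition is therefore valid. The largest bag has 3 vertices, so the width is 2.

Yes; width 2.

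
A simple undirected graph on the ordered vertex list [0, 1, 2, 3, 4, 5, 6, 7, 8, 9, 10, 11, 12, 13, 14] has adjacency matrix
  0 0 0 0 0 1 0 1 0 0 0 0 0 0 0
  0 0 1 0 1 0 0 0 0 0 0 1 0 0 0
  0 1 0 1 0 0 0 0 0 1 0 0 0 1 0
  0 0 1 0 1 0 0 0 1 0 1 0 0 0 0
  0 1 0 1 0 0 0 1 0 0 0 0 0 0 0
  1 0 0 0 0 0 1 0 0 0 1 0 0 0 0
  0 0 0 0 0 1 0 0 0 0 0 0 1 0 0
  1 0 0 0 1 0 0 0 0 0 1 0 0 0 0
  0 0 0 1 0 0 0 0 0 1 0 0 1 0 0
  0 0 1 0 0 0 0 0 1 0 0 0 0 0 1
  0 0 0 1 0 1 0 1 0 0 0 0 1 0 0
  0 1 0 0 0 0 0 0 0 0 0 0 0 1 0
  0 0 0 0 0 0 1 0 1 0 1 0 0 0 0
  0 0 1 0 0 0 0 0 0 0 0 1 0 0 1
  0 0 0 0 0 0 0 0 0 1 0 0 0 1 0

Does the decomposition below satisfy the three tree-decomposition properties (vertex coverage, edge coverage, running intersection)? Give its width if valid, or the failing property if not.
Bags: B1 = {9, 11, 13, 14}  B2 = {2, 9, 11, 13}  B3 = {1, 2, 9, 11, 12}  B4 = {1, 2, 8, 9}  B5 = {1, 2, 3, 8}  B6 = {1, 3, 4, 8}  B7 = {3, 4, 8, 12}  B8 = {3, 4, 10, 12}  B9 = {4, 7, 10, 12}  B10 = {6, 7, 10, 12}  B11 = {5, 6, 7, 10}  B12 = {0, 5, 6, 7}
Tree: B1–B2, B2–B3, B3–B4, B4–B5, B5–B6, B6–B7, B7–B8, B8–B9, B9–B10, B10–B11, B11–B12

A tree decomposition must satisfy three properties: every vertex lies in some bag; for every edge, both endpoints lie together in some bag; and for every vertex, the bags containing it form a connected subtree. Here bags containing vertex 12 are not connected in the tree, so the decomposition is invalid.

No — bags containing vertex 12 are not connected in the tree.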